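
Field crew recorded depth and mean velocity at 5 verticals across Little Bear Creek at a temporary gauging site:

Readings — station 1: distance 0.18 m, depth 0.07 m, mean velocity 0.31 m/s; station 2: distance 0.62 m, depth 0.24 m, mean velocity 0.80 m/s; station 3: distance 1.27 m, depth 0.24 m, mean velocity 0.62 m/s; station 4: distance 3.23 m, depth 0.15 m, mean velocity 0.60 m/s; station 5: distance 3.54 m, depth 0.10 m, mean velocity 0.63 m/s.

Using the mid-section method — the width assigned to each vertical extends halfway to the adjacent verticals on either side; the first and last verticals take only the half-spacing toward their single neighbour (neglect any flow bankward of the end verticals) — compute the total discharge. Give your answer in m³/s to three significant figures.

w_1 = (0.62 − 0.18)/2 = 0.22 m; q_1 = 0.31 × 0.07 × 0.22 = 0.004774 m³/s
w_2 = (1.27 − 0.18)/2 = 0.545 m; q_2 = 0.80 × 0.24 × 0.545 = 0.1046 m³/s
w_3 = (3.23 − 0.62)/2 = 1.305 m; q_3 = 0.62 × 0.24 × 1.305 = 0.1942 m³/s
w_4 = (3.54 − 1.27)/2 = 1.135 m; q_4 = 0.60 × 0.15 × 1.135 = 0.1022 m³/s
w_5 = (3.54 − 3.23)/2 = 0.155 m; q_5 = 0.63 × 0.10 × 0.155 = 0.009765 m³/s
Q = Σ qᵢ = 0.4155 m³/s

0.416 m³/s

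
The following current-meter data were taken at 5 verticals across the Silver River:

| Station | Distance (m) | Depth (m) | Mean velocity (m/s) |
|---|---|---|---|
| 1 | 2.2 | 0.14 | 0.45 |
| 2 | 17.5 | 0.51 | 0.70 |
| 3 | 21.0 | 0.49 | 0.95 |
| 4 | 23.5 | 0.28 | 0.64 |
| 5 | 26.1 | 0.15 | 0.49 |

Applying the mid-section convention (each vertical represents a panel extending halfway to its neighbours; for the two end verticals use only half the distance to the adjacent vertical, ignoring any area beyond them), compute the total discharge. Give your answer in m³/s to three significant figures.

5.79 m³/s

w_1 = (17.5 − 2.2)/2 = 7.65 m; q_1 = 0.45 × 0.14 × 7.65 = 0.4820 m³/s
w_2 = (21.0 − 2.2)/2 = 9.4 m; q_2 = 0.70 × 0.51 × 9.4 = 3.356 m³/s
w_3 = (23.5 − 17.5)/2 = 3 m; q_3 = 0.95 × 0.49 × 3 = 1.397 m³/s
w_4 = (26.1 − 21.0)/2 = 2.55 m; q_4 = 0.64 × 0.28 × 2.55 = 0.4570 m³/s
w_5 = (26.1 − 23.5)/2 = 1.3 m; q_5 = 0.49 × 0.15 × 1.3 = 0.09555 m³/s
Q = Σ qᵢ = 5.787 m³/s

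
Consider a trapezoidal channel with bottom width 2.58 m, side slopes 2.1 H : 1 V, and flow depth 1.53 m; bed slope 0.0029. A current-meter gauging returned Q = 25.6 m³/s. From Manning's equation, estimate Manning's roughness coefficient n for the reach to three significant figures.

0.0176

A = (b + z·y)·y = (2.58 + 2.1×1.53)×1.53 = 8.863 m²
P = b + 2y√(1+z²) = 2.58 + 2×1.53×√(1+2.1²) = 9.697 m
R = A/P = 8.863/9.697 = 0.9140 m
n = (1/Q)·A·R^(2/3)·S^(1/2) = (1/25.6) × 8.863 × 0.9418 × 0.05385 = 0.01756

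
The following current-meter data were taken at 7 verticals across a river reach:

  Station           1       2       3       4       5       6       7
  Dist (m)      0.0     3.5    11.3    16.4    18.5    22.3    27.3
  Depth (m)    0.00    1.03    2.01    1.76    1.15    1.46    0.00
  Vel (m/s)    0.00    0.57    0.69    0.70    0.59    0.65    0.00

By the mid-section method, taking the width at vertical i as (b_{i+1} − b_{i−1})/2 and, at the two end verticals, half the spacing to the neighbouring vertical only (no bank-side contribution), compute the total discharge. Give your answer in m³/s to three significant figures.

22.9 m³/s

w_2 = (11.3 − 0.0)/2 = 5.65 m; q_2 = 0.57 × 1.03 × 5.65 = 3.317 m³/s
w_3 = (16.4 − 3.5)/2 = 6.45 m; q_3 = 0.69 × 2.01 × 6.45 = 8.946 m³/s
w_4 = (18.5 − 11.3)/2 = 3.6 m; q_4 = 0.70 × 1.76 × 3.6 = 4.435 m³/s
w_5 = (22.3 − 16.4)/2 = 2.95 m; q_5 = 0.59 × 1.15 × 2.95 = 2.002 m³/s
w_6 = (27.3 − 18.5)/2 = 4.4 m; q_6 = 0.65 × 1.46 × 4.4 = 4.176 m³/s
Stations 1, 7 contribute zero (depth or velocity is 0).
Q = Σ qᵢ = 22.87 m³/s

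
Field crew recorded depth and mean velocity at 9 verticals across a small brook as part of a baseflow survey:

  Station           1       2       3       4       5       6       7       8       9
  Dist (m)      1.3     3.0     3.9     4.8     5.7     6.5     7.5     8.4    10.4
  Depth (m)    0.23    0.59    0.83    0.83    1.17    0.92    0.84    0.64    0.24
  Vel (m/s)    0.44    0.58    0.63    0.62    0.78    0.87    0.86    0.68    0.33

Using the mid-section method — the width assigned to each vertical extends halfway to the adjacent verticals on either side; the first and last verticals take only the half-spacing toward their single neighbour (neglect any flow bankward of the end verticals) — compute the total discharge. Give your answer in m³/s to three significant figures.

4.36 m³/s

w_1 = (3.0 − 1.3)/2 = 0.85 m; q_1 = 0.44 × 0.23 × 0.85 = 0.08602 m³/s
w_2 = (3.9 − 1.3)/2 = 1.3 m; q_2 = 0.58 × 0.59 × 1.3 = 0.4449 m³/s
w_3 = (4.8 − 3.0)/2 = 0.9 m; q_3 = 0.63 × 0.83 × 0.9 = 0.4706 m³/s
w_4 = (5.7 − 3.9)/2 = 0.9 m; q_4 = 0.62 × 0.83 × 0.9 = 0.4631 m³/s
w_5 = (6.5 − 4.8)/2 = 0.85 m; q_5 = 0.78 × 1.17 × 0.85 = 0.7757 m³/s
w_6 = (7.5 − 5.7)/2 = 0.9 m; q_6 = 0.87 × 0.92 × 0.9 = 0.7204 m³/s
w_7 = (8.4 − 6.5)/2 = 0.95 m; q_7 = 0.86 × 0.84 × 0.95 = 0.6863 m³/s
w_8 = (10.4 − 7.5)/2 = 1.45 m; q_8 = 0.68 × 0.64 × 1.45 = 0.6310 m³/s
w_9 = (10.4 − 8.4)/2 = 1 m; q_9 = 0.33 × 0.24 × 1 = 0.07920 m³/s
Q = Σ qᵢ = 4.357 m³/s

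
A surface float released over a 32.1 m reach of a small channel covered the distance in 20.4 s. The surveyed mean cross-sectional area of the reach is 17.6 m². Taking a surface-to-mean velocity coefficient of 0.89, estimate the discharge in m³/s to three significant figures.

24.6 m³/s

v_surface = L / t̄ = 32.1 / 20.4 = 1.574 m/s
v_mean = 0.89 × 1.574 = 1.400 m/s
Q = A × v_mean = 17.6 × 1.400 = 24.65 m³/s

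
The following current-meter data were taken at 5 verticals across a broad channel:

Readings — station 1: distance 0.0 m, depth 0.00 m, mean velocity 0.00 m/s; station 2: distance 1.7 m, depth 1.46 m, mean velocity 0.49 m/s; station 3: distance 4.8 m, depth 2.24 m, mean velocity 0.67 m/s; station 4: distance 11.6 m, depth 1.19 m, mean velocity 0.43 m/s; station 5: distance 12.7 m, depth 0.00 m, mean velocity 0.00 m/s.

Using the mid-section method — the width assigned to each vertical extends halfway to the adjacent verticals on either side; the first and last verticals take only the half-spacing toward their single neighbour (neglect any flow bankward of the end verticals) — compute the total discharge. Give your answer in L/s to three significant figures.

w_2 = (4.8 − 0.0)/2 = 2.4 m; q_2 = 0.49 × 1.46 × 2.4 = 1.717 m³/s
w_3 = (11.6 − 1.7)/2 = 4.95 m; q_3 = 0.67 × 2.24 × 4.95 = 7.429 m³/s
w_4 = (12.7 − 4.8)/2 = 3.95 m; q_4 = 0.43 × 1.19 × 3.95 = 2.021 m³/s
Stations 1, 5 contribute zero (depth or velocity is 0).
Q = Σ qᵢ = 11.17 m³/s
= 11.17 × 1000 = 11170 L/s

11200 L/s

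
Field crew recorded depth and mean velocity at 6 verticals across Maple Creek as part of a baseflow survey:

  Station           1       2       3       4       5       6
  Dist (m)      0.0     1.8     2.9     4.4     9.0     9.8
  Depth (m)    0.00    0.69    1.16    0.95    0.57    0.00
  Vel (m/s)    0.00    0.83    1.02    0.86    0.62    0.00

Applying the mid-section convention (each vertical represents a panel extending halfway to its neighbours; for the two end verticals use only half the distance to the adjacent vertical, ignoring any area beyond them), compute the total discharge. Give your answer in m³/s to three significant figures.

5.81 m³/s

w_2 = (2.9 − 0.0)/2 = 1.45 m; q_2 = 0.83 × 0.69 × 1.45 = 0.8304 m³/s
w_3 = (4.4 − 1.8)/2 = 1.3 m; q_3 = 1.02 × 1.16 × 1.3 = 1.538 m³/s
w_4 = (9.0 − 2.9)/2 = 3.05 m; q_4 = 0.86 × 0.95 × 3.05 = 2.492 m³/s
w_5 = (9.8 − 4.4)/2 = 2.7 m; q_5 = 0.62 × 0.57 × 2.7 = 0.9542 m³/s
Stations 1, 6 contribute zero (depth or velocity is 0).
Q = Σ qᵢ = 5.815 m³/s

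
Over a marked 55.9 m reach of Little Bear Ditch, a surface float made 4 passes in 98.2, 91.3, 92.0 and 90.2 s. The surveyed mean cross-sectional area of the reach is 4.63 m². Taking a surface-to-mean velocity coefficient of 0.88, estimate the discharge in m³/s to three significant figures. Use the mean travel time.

2.45 m³/s

t̄ = (98.2 + 91.3 + 92.0 + 90.2) / 4 = 92.925 s
v_surface = L / t̄ = 55.9 / 92.925 = 0.6016 m/s
v_mean = 0.88 × 0.6016 = 0.5294 m/s
Q = A × v_mean = 4.63 × 0.5294 = 2.451 m³/s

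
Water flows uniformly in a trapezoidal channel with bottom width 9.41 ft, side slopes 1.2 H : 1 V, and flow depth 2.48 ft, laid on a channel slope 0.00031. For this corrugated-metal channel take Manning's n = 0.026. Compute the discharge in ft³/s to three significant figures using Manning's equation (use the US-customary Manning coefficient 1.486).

A = (b + z·y)·y = (9.41 + 1.2×2.48)×2.48 = 30.72 ft²
P = b + 2y√(1+z²) = 9.41 + 2×2.48×√(1+1.2²) = 17.16 ft
R = A/P = 30.72/17.16 = 1.790 ft
Q = (1.486/n)·A·R^(2/3)·S^(1/2) = (1.486/0.026) × 30.72 × 1.790^(2/3) × 0.00031^(1/2) = 45.57 ft³/s

45.6 ft³/s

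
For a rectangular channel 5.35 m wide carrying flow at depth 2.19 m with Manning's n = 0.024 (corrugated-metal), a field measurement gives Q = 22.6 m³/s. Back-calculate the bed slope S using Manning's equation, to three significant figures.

0.00167

A = b·y = 5.35 × 2.19 = 11.72 m²
P = b + 2y = 5.35 + 2×2.19 = 9.730 m
R = A/P = 11.72/9.730 = 1.204 m
S = (Q·n / (1·A·R^(2/3)))² = (22.6×0.024 / (1×11.72×1.132))² = 0.001673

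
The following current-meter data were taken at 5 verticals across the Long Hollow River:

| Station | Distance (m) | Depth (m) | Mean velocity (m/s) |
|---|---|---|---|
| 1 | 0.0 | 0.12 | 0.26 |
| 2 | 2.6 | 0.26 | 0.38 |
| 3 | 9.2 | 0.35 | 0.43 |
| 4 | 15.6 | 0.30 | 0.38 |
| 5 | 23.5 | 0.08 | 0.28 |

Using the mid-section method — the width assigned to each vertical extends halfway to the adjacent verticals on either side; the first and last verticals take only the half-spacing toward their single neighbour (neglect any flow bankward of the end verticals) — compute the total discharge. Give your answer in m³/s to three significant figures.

2.38 m³/s

w_1 = (2.6 − 0.0)/2 = 1.3 m; q_1 = 0.26 × 0.12 × 1.3 = 0.04056 m³/s
w_2 = (9.2 − 0.0)/2 = 4.6 m; q_2 = 0.38 × 0.26 × 4.6 = 0.4545 m³/s
w_3 = (15.6 − 2.6)/2 = 6.5 m; q_3 = 0.43 × 0.35 × 6.5 = 0.9783 m³/s
w_4 = (23.5 − 9.2)/2 = 7.15 m; q_4 = 0.38 × 0.30 × 7.15 = 0.8151 m³/s
w_5 = (23.5 − 15.6)/2 = 3.95 m; q_5 = 0.28 × 0.08 × 3.95 = 0.08848 m³/s
Q = Σ qᵢ = 2.377 m³/s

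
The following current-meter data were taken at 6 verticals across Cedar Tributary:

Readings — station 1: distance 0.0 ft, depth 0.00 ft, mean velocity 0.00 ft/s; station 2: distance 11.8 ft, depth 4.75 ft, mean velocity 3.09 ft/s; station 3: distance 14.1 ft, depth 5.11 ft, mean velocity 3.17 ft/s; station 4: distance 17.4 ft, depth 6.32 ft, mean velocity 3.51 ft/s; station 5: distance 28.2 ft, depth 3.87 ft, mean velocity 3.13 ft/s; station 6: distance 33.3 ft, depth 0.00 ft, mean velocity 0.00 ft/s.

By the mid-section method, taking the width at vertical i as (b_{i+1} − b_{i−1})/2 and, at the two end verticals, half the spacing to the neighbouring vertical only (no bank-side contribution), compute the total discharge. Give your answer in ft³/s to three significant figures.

402 ft³/s

w_2 = (14.1 − 0.0)/2 = 7.05 ft; q_2 = 3.09 × 4.75 × 7.05 = 103.5 ft³/s
w_3 = (17.4 − 11.8)/2 = 2.8 ft; q_3 = 3.17 × 5.11 × 2.8 = 45.36 ft³/s
w_4 = (28.2 − 14.1)/2 = 7.05 ft; q_4 = 3.51 × 6.32 × 7.05 = 156.4 ft³/s
w_5 = (33.3 − 17.4)/2 = 7.95 ft; q_5 = 3.13 × 3.87 × 7.95 = 96.30 ft³/s
Stations 1, 6 contribute zero (depth or velocity is 0).
Q = Σ qᵢ = 401.5 ft³/s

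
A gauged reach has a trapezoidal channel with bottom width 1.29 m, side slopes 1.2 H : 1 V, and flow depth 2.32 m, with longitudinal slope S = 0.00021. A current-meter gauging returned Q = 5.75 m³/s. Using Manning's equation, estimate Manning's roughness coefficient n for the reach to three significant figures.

0.0255

A = (b + z·y)·y = (1.29 + 1.2×2.32)×2.32 = 9.452 m²
P = b + 2y√(1+z²) = 1.29 + 2×2.32×√(1+1.2²) = 8.538 m
R = A/P = 9.452/8.538 = 1.107 m
n = (1/Q)·A·R^(2/3)·S^(1/2) = (1/5.75) × 9.452 × 1.070 × 0.01449 = 0.02549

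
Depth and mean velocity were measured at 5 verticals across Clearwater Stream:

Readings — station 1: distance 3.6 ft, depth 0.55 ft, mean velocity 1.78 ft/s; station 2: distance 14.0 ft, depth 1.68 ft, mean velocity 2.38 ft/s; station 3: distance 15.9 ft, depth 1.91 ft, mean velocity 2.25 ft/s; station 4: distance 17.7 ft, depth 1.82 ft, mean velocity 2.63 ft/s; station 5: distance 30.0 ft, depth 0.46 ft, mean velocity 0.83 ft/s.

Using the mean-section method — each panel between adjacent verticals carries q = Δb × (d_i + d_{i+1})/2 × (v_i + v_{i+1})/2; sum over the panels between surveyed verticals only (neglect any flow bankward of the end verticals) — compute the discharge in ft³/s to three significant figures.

64.5 ft³/s

Panel 1-2: Δb = 10.4 ft, d̄ = (0.55+1.68)/2 = 1.115, v̄ = (1.78+2.38)/2 = 2.08 → q = 10.4×1.115×2.08 = 24.12 ft³/s
Panel 2-3: Δb = 1.9 ft, d̄ = (1.68+1.91)/2 = 1.795, v̄ = (2.38+2.25)/2 = 2.315 → q = 1.9×1.795×2.315 = 7.895 ft³/s
Panel 3-4: Δb = 1.8 ft, d̄ = (1.91+1.82)/2 = 1.865, v̄ = (2.25+2.63)/2 = 2.44 → q = 1.8×1.865×2.44 = 8.191 ft³/s
Panel 4-5: Δb = 12.3 ft, d̄ = (1.82+0.46)/2 = 1.14, v̄ = (2.63+0.83)/2 = 1.73 → q = 12.3×1.14×1.73 = 24.26 ft³/s
Q = Σ q = 64.46 ft³/s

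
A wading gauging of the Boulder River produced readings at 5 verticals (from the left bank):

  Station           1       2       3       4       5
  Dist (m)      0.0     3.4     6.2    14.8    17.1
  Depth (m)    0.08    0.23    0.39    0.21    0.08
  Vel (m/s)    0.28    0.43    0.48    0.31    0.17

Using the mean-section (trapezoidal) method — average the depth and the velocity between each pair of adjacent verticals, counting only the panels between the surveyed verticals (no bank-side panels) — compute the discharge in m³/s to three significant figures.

Panel 1-2: Δb = 3.4 m, d̄ = (0.08+0.23)/2 = 0.155, v̄ = (0.28+0.43)/2 = 0.355 → q = 3.4×0.155×0.355 = 0.1871 m³/s
Panel 2-3: Δb = 2.8 m, d̄ = (0.23+0.39)/2 = 0.31, v̄ = (0.43+0.48)/2 = 0.455 → q = 2.8×0.31×0.455 = 0.3949 m³/s
Panel 3-4: Δb = 8.6 m, d̄ = (0.39+0.21)/2 = 0.3, v̄ = (0.48+0.31)/2 = 0.395 → q = 8.6×0.3×0.395 = 1.019 m³/s
Panel 4-5: Δb = 2.3 m, d̄ = (0.21+0.08)/2 = 0.145, v̄ = (0.31+0.17)/2 = 0.24 → q = 2.3×0.145×0.24 = 0.08004 m³/s
Q = Σ q = 1.681 m³/s

1.68 m³/s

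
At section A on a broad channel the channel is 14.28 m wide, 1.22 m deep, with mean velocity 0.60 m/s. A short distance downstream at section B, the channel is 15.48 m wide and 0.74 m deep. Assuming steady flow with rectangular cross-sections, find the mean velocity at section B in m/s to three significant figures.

0.913 m/s

Q = A₁V₁ = (14.28×1.22) × 0.60 = 10.45 m³/s
A₂ = 15.48 × 0.74 = 11.46 m²
V₂ = Q/A₂ = 10.45/11.46 = 0.9125 m/s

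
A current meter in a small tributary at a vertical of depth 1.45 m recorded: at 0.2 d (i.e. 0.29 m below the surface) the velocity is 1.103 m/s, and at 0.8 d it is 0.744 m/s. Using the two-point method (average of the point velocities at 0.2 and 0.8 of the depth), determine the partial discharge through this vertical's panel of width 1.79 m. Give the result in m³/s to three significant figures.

v̄ = (1.103 + 0.744) / 2 = 0.9235 m/s
q = v̄ × d × w = 0.9235 × 1.45 × 1.79 = 2.397 m³/s

2.40 m³/s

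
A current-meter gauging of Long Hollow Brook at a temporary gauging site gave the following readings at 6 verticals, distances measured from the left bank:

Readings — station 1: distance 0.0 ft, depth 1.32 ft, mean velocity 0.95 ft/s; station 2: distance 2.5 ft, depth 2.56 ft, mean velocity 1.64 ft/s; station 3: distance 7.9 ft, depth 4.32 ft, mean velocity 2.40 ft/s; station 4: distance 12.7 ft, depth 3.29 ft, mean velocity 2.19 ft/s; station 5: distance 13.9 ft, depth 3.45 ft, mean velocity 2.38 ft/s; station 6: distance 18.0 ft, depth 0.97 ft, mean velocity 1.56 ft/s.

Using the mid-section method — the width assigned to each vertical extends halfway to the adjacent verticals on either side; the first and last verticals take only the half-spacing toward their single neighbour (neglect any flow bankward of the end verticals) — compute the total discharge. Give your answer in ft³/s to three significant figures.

118 ft³/s

w_1 = (2.5 − 0.0)/2 = 1.25 ft; q_1 = 0.95 × 1.32 × 1.25 = 1.568 ft³/s
w_2 = (7.9 − 0.0)/2 = 3.95 ft; q_2 = 1.64 × 2.56 × 3.95 = 16.58 ft³/s
w_3 = (12.7 − 2.5)/2 = 5.1 ft; q_3 = 2.40 × 4.32 × 5.1 = 52.88 ft³/s
w_4 = (13.9 − 7.9)/2 = 3 ft; q_4 = 2.19 × 3.29 × 3 = 21.62 ft³/s
w_5 = (18.0 − 12.7)/2 = 2.65 ft; q_5 = 2.38 × 3.45 × 2.65 = 21.76 ft³/s
w_6 = (18.0 − 13.9)/2 = 2.05 ft; q_6 = 1.56 × 0.97 × 2.05 = 3.102 ft³/s
Q = Σ qᵢ = 117.5 ft³/s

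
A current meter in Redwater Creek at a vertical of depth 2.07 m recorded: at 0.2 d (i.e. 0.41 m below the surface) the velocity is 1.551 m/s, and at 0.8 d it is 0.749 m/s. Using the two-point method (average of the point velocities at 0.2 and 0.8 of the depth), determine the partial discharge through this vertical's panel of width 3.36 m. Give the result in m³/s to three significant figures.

8.00 m³/s

v̄ = (1.551 + 0.749) / 2 = 1.150 m/s
q = v̄ × d × w = 1.150 × 2.07 × 3.36 = 7.998 m³/s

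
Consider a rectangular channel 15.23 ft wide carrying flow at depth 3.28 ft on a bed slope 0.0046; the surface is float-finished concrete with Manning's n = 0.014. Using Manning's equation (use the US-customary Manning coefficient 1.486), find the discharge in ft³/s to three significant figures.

625 ft³/s

A = b·y = 15.23 × 3.28 = 49.95 ft²
P = b + 2y = 15.23 + 2×3.28 = 21.79 ft
R = A/P = 49.95/21.79 = 2.293 ft
Q = (1.486/n)·A·R^(2/3)·S^(1/2) = (1.486/0.014) × 49.95 × 2.293^(2/3) × 0.0046^(1/2) = 625.3 ft³/s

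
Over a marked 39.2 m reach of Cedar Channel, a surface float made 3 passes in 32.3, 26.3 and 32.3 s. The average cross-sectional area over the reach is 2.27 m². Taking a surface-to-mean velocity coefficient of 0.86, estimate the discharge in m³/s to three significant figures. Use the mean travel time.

2.53 m³/s

t̄ = (32.3 + 26.3 + 32.3) / 3 = 30.3 s
v_surface = L / t̄ = 39.2 / 30.3 = 1.294 m/s
v_mean = 0.86 × 1.294 = 1.113 m/s
Q = A × v_mean = 2.27 × 1.113 = 2.526 m³/s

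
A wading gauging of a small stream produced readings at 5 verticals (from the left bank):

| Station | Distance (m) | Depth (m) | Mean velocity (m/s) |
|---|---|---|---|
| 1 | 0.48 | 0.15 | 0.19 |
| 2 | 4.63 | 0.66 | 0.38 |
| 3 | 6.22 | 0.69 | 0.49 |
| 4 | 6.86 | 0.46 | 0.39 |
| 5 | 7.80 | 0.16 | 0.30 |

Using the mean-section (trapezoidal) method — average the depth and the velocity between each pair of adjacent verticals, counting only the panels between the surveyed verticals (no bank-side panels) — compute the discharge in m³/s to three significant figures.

1.21 m³/s

Panel 1-2: Δb = 4.15 m, d̄ = (0.15+0.66)/2 = 0.405, v̄ = (0.19+0.38)/2 = 0.285 → q = 4.15×0.405×0.285 = 0.4790 m³/s
Panel 2-3: Δb = 1.59 m, d̄ = (0.66+0.69)/2 = 0.675, v̄ = (0.38+0.49)/2 = 0.435 → q = 1.59×0.675×0.435 = 0.4669 m³/s
Panel 3-4: Δb = 0.64 m, d̄ = (0.69+0.46)/2 = 0.575, v̄ = (0.49+0.39)/2 = 0.44 → q = 0.64×0.575×0.44 = 0.1619 m³/s
Panel 4-5: Δb = 0.94 m, d̄ = (0.46+0.16)/2 = 0.31, v̄ = (0.39+0.30)/2 = 0.345 → q = 0.94×0.31×0.345 = 0.1005 m³/s
Q = Σ q = 1.208 m³/s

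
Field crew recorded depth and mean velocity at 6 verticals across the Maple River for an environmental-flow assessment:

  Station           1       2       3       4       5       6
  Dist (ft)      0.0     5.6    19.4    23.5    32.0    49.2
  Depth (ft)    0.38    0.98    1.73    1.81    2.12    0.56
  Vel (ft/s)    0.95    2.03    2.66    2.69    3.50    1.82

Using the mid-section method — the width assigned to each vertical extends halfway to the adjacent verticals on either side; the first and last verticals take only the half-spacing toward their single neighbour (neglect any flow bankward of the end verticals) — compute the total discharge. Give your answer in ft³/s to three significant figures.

w_1 = (5.6 − 0.0)/2 = 2.8 ft; q_1 = 0.95 × 0.38 × 2.8 = 1.011 ft³/s
w_2 = (19.4 − 0.0)/2 = 9.7 ft; q_2 = 2.03 × 0.98 × 9.7 = 19.30 ft³/s
w_3 = (23.5 − 5.6)/2 = 8.95 ft; q_3 = 2.66 × 1.73 × 8.95 = 41.19 ft³/s
w_4 = (32.0 − 19.4)/2 = 6.3 ft; q_4 = 2.69 × 1.81 × 6.3 = 30.67 ft³/s
w_5 = (49.2 − 23.5)/2 = 12.85 ft; q_5 = 3.50 × 2.12 × 12.85 = 95.35 ft³/s
w_6 = (49.2 − 32.0)/2 = 8.6 ft; q_6 = 1.82 × 0.56 × 8.6 = 8.765 ft³/s
Q = Σ qᵢ = 196.3 ft³/s

196 ft³/s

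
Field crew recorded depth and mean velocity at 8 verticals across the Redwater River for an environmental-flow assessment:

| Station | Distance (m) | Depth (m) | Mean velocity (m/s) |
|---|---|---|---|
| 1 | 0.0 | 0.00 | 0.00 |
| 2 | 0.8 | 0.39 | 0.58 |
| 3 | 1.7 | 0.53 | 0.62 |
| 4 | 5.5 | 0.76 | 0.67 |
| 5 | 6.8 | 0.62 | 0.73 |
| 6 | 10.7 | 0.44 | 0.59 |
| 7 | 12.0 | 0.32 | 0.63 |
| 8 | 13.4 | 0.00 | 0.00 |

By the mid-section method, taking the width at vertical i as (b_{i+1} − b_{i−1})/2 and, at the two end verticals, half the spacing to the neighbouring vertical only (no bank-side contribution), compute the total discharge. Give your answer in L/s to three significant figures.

w_2 = (1.7 − 0.0)/2 = 0.85 m; q_2 = 0.58 × 0.39 × 0.85 = 0.1923 m³/s
w_3 = (5.5 − 0.8)/2 = 2.35 m; q_3 = 0.62 × 0.53 × 2.35 = 0.7722 m³/s
w_4 = (6.8 − 1.7)/2 = 2.55 m; q_4 = 0.67 × 0.76 × 2.55 = 1.298 m³/s
w_5 = (10.7 − 5.5)/2 = 2.6 m; q_5 = 0.73 × 0.62 × 2.6 = 1.177 m³/s
w_6 = (12.0 − 6.8)/2 = 2.6 m; q_6 = 0.59 × 0.44 × 2.6 = 0.6750 m³/s
w_7 = (13.4 − 10.7)/2 = 1.35 m; q_7 = 0.63 × 0.32 × 1.35 = 0.2722 m³/s
Stations 1, 8 contribute zero (depth or velocity is 0).
Q = Σ qᵢ = 4.387 m³/s
= 4.387 × 1000 = 4387 L/s

4390 L/s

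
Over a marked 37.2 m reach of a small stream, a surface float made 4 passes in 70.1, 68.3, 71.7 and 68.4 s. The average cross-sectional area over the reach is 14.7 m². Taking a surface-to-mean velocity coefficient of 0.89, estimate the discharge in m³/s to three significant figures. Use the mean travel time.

6.99 m³/s

t̄ = (70.1 + 68.3 + 71.7 + 68.4) / 4 = 69.625 s
v_surface = L / t̄ = 37.2 / 69.625 = 0.5343 m/s
v_mean = 0.89 × 0.5343 = 0.4755 m/s
Q = A × v_mean = 14.7 × 0.4755 = 6.990 m³/s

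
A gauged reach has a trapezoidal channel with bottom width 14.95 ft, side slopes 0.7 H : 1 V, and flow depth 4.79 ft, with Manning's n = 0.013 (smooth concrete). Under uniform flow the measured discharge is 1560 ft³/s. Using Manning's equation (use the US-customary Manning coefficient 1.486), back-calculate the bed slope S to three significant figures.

A = (b + z·y)·y = (14.95 + 0.7×4.79)×4.79 = 87.67 ft²
P = b + 2y√(1+z²) = 14.95 + 2×4.79×√(1+0.7²) = 26.64 ft
R = A/P = 87.67/26.64 = 3.290 ft
S = (Q·n / (1.486·A·R^(2/3)))² = (1560×0.013 / (1.486×87.67×2.212))² = 0.004951

0.00495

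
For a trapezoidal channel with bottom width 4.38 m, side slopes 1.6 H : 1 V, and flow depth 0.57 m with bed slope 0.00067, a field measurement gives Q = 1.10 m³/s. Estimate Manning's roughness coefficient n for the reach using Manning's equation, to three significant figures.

0.0424

A = (b + z·y)·y = (4.38 + 1.6×0.57)×0.57 = 3.016 m²
P = b + 2y√(1+z²) = 4.38 + 2×0.57×√(1+1.6²) = 6.531 m
R = A/P = 3.016/6.531 = 0.4619 m
n = (1/Q)·A·R^(2/3)·S^(1/2) = (1/1.10) × 3.016 × 0.5975 × 0.02588 = 0.04241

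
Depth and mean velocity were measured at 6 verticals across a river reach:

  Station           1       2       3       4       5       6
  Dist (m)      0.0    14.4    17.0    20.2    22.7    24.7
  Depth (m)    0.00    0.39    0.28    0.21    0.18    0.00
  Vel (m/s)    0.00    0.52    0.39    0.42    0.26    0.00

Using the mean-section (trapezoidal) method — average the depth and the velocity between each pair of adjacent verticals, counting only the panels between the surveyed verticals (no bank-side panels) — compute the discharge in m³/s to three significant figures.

Panel 1-2: Δb = 14.4 m, d̄ = (0.00+0.39)/2 = 0.195, v̄ = (0.00+0.52)/2 = 0.26 → q = 14.4×0.195×0.26 = 0.7301 m³/s
Panel 2-3: Δb = 2.6 m, d̄ = (0.39+0.28)/2 = 0.335, v̄ = (0.52+0.39)/2 = 0.455 → q = 2.6×0.335×0.455 = 0.3963 m³/s
Panel 3-4: Δb = 3.2 m, d̄ = (0.28+0.21)/2 = 0.245, v̄ = (0.39+0.42)/2 = 0.405 → q = 3.2×0.245×0.405 = 0.3175 m³/s
Panel 4-5: Δb = 2.5 m, d̄ = (0.21+0.18)/2 = 0.195, v̄ = (0.42+0.26)/2 = 0.34 → q = 2.5×0.195×0.34 = 0.1658 m³/s
Panel 5-6: Δb = 2 m, d̄ = (0.18+0.00)/2 = 0.09, v̄ = (0.26+0.00)/2 = 0.13 → q = 2×0.09×0.13 = 0.02340 m³/s
Q = Σ q = 1.633 m³/s

1.63 m³/s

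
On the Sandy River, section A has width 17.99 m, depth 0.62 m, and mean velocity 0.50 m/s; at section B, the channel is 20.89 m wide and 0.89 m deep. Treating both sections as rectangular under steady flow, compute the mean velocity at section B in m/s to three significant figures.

Q = A₁V₁ = (17.99×0.62) × 0.50 = 5.577 m³/s
A₂ = 20.89 × 0.89 = 18.59 m²
V₂ = Q/A₂ = 5.577/18.59 = 0.3000 m/s

0.300 m/s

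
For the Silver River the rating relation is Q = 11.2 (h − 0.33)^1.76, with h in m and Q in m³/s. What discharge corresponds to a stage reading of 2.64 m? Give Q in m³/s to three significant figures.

48.9 m³/s

Q = 11.2 × (2.64 − 0.33)^1.76 = 11.2 × 2.31^1.76 = 48.88 m³/s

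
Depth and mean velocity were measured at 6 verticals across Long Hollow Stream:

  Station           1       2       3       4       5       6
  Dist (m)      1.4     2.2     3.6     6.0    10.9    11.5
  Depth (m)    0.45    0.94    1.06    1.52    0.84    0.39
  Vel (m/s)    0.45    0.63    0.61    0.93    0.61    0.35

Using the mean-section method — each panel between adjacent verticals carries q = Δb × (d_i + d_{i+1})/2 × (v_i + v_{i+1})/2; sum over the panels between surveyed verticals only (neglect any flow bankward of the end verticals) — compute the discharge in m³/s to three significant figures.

8.18 m³/s

Panel 1-2: Δb = 0.8 m, d̄ = (0.45+0.94)/2 = 0.695, v̄ = (0.45+0.63)/2 = 0.54 → q = 0.8×0.695×0.54 = 0.3002 m³/s
Panel 2-3: Δb = 1.4 m, d̄ = (0.94+1.06)/2 = 1, v̄ = (0.63+0.61)/2 = 0.62 → q = 1.4×1×0.62 = 0.8680 m³/s
Panel 3-4: Δb = 2.4 m, d̄ = (1.06+1.52)/2 = 1.29, v̄ = (0.61+0.93)/2 = 0.77 → q = 2.4×1.29×0.77 = 2.384 m³/s
Panel 4-5: Δb = 4.9 m, d̄ = (1.52+0.84)/2 = 1.18, v̄ = (0.93+0.61)/2 = 0.77 → q = 4.9×1.18×0.77 = 4.452 m³/s
Panel 5-6: Δb = 0.6 m, d̄ = (0.84+0.39)/2 = 0.615, v̄ = (0.61+0.35)/2 = 0.48 → q = 0.6×0.615×0.48 = 0.1771 m³/s
Q = Σ q = 8.181 m³/s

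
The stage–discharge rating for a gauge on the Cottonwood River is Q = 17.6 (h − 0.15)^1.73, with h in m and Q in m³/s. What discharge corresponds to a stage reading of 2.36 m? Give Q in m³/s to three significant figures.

69.4 m³/s

Q = 17.6 × (2.36 − 0.15)^1.73 = 17.6 × 2.21^1.73 = 69.39 m³/s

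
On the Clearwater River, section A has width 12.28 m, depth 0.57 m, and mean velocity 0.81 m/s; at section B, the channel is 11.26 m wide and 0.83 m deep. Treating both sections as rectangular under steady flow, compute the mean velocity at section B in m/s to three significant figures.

Q = A₁V₁ = (12.28×0.57) × 0.81 = 5.670 m³/s
A₂ = 11.26 × 0.83 = 9.346 m²
V₂ = Q/A₂ = 5.670/9.346 = 0.6067 m/s

0.607 m/s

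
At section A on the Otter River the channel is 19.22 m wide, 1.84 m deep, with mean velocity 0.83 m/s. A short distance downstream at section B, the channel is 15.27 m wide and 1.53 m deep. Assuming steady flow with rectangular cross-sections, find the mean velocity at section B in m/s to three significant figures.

Q = A₁V₁ = (19.22×1.84) × 0.83 = 29.35 m³/s
A₂ = 15.27 × 1.53 = 23.36 m²
V₂ = Q/A₂ = 29.35/23.36 = 1.256 m/s

1.26 m/s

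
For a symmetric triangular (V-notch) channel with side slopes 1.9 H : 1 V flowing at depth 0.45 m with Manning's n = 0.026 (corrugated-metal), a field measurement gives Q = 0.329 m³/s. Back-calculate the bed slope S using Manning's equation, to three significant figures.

0.00425

A = z·y² = 1.9×0.45² = 0.3848 m²
P = 2y√(1+z²) = 2×0.45×√(1+1.9²) = 1.932 m
R = A/P = 0.3848/1.932 = 0.1991 m
S = (Q·n / (1·A·R^(2/3)))² = (0.329×0.026 / (1×0.3848×0.3410))² = 0.004251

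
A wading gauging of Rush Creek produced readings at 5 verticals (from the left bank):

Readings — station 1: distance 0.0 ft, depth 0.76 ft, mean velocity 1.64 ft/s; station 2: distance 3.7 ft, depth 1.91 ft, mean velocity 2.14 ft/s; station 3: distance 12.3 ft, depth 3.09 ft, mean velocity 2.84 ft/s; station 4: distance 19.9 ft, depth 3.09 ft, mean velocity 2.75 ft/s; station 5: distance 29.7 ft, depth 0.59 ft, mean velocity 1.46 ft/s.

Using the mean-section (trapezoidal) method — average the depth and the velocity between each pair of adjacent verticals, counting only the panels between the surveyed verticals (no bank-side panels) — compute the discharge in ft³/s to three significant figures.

166 ft³/s

Panel 1-2: Δb = 3.7 ft, d̄ = (0.76+1.91)/2 = 1.335, v̄ = (1.64+2.14)/2 = 1.89 → q = 3.7×1.335×1.89 = 9.336 ft³/s
Panel 2-3: Δb = 8.6 ft, d̄ = (1.91+3.09)/2 = 2.5, v̄ = (2.14+2.84)/2 = 2.49 → q = 8.6×2.5×2.49 = 53.54 ft³/s
Panel 3-4: Δb = 7.6 ft, d̄ = (3.09+3.09)/2 = 3.09, v̄ = (2.84+2.75)/2 = 2.795 → q = 7.6×3.09×2.795 = 65.64 ft³/s
Panel 4-5: Δb = 9.8 ft, d̄ = (3.09+0.59)/2 = 1.84, v̄ = (2.75+1.46)/2 = 2.105 → q = 9.8×1.84×2.105 = 37.96 ft³/s
Q = Σ q = 166.5 ft³/s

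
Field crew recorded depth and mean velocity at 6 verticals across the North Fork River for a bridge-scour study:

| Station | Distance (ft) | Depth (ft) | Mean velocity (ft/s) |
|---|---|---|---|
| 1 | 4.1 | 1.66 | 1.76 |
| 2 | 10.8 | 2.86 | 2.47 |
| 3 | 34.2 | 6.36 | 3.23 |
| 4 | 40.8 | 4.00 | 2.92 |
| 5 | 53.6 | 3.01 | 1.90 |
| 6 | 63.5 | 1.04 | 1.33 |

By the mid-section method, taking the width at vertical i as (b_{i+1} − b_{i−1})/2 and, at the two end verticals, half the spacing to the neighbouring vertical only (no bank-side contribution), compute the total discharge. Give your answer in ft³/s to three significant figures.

w_1 = (10.8 − 4.1)/2 = 3.35 ft; q_1 = 1.76 × 1.66 × 3.35 = 9.787 ft³/s
w_2 = (34.2 − 4.1)/2 = 15.05 ft; q_2 = 2.47 × 2.86 × 15.05 = 106.3 ft³/s
w_3 = (40.8 − 10.8)/2 = 15 ft; q_3 = 3.23 × 6.36 × 15 = 308.1 ft³/s
w_4 = (53.6 − 34.2)/2 = 9.7 ft; q_4 = 2.92 × 4.00 × 9.7 = 113.3 ft³/s
w_5 = (63.5 − 40.8)/2 = 11.35 ft; q_5 = 1.90 × 3.01 × 11.35 = 64.91 ft³/s
w_6 = (63.5 − 53.6)/2 = 4.95 ft; q_6 = 1.33 × 1.04 × 4.95 = 6.847 ft³/s
Q = Σ qᵢ = 609.3 ft³/s

609 ft³/s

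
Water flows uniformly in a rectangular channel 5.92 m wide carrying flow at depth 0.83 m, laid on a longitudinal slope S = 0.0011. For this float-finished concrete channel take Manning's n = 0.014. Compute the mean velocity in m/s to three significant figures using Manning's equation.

A = b·y = 5.92 × 0.83 = 4.914 m²
P = b + 2y = 5.92 + 2×0.83 = 7.580 m
R = A/P = 4.914/7.580 = 0.6482 m
Q = (1/n)·A·R^(2/3)·S^(1/2) = (1/0.014) × 4.914 × 0.6482^(2/3) × 0.0011^(1/2) = 8.719 m³/s
V = Q/A = 8.719/4.914 = 1.774 m/s

1.77 m/s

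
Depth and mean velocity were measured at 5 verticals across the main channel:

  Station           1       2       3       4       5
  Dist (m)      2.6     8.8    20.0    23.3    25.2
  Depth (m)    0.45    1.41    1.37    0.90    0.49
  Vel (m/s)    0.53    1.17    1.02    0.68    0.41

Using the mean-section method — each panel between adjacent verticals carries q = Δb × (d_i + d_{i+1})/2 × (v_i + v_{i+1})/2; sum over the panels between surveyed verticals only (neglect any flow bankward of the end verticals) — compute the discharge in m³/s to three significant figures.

Panel 1-2: Δb = 6.2 m, d̄ = (0.45+1.41)/2 = 0.93, v̄ = (0.53+1.17)/2 = 0.85 → q = 6.2×0.93×0.85 = 4.901 m³/s
Panel 2-3: Δb = 11.2 m, d̄ = (1.41+1.37)/2 = 1.39, v̄ = (1.17+1.02)/2 = 1.095 → q = 11.2×1.39×1.095 = 17.05 m³/s
Panel 3-4: Δb = 3.3 m, d̄ = (1.37+0.90)/2 = 1.135, v̄ = (1.02+0.68)/2 = 0.85 → q = 3.3×1.135×0.85 = 3.184 m³/s
Panel 4-5: Δb = 1.9 m, d̄ = (0.90+0.49)/2 = 0.695, v̄ = (0.68+0.41)/2 = 0.545 → q = 1.9×0.695×0.545 = 0.7197 m³/s
Q = Σ q = 25.85 m³/s

25.9 m³/s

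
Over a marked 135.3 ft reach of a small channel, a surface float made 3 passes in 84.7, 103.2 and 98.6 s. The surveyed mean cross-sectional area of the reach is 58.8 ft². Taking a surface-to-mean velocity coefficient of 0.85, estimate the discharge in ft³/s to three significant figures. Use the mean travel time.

t̄ = (84.7 + 103.2 + 98.6) / 3 = 95.5 s
v_surface = L / t̄ = 135.3 / 95.5 = 1.417 ft/s
v_mean = 0.85 × 1.417 = 1.204 ft/s
Q = A × v_mean = 58.8 × 1.204 = 70.81 ft³/s

70.8 ft³/s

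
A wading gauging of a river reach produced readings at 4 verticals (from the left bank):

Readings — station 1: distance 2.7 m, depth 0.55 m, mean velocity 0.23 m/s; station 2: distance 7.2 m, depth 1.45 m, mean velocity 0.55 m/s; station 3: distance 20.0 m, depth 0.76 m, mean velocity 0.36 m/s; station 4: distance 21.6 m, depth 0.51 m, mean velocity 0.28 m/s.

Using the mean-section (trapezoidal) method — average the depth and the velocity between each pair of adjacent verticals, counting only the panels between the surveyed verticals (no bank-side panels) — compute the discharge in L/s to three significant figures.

8520 L/s

Panel 1-2: Δb = 4.5 m, d̄ = (0.55+1.45)/2 = 1, v̄ = (0.23+0.55)/2 = 0.39 → q = 4.5×1×0.39 = 1.755 m³/s
Panel 2-3: Δb = 12.8 m, d̄ = (1.45+0.76)/2 = 1.105, v̄ = (0.55+0.36)/2 = 0.455 → q = 12.8×1.105×0.455 = 6.436 m³/s
Panel 3-4: Δb = 1.6 m, d̄ = (0.76+0.51)/2 = 0.635, v̄ = (0.36+0.28)/2 = 0.32 → q = 1.6×0.635×0.32 = 0.3251 m³/s
Q = Σ q = 8.516 m³/s
= 8.516 × 1000 = 8516 L/s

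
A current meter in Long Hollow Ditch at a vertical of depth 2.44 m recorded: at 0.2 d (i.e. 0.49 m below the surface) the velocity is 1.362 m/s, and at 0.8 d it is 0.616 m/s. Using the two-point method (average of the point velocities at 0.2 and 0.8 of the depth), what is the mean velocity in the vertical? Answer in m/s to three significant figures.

v̄ = (1.362 + 0.616) / 2 = 0.9890 m/s

0.989 m/s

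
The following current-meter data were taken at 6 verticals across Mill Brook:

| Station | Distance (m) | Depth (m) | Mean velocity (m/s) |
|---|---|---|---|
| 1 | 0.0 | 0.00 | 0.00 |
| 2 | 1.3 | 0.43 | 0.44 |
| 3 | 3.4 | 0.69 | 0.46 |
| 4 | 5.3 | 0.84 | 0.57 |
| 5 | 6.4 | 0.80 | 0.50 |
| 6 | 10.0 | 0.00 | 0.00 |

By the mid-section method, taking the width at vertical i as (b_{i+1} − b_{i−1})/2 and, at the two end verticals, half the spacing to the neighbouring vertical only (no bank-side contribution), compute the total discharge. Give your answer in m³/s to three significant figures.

2.61 m³/s

w_2 = (3.4 − 0.0)/2 = 1.7 m; q_2 = 0.44 × 0.43 × 1.7 = 0.3216 m³/s
w_3 = (5.3 − 1.3)/2 = 2 m; q_3 = 0.46 × 0.69 × 2 = 0.6348 m³/s
w_4 = (6.4 − 3.4)/2 = 1.5 m; q_4 = 0.57 × 0.84 × 1.5 = 0.7182 m³/s
w_5 = (10.0 − 5.3)/2 = 2.35 m; q_5 = 0.50 × 0.80 × 2.35 = 0.9400 m³/s
Stations 1, 6 contribute zero (depth or velocity is 0).
Q = Σ qᵢ = 2.615 m³/s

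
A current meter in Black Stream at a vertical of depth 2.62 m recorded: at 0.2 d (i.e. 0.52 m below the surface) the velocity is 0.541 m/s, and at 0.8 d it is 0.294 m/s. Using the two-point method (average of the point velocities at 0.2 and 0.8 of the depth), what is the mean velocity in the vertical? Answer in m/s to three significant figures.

v̄ = (0.541 + 0.294) / 2 = 0.4175 m/s

0.418 m/s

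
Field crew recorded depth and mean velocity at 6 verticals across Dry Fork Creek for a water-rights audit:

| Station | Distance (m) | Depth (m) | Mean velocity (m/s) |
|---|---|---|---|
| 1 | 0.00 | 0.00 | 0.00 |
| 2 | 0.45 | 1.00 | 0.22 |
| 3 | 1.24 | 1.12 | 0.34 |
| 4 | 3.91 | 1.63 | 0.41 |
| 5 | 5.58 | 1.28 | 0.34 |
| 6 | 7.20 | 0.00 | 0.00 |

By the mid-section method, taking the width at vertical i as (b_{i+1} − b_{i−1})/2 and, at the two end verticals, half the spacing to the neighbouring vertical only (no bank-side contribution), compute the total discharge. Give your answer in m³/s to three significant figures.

2.96 m³/s

w_2 = (1.24 − 0.00)/2 = 0.62 m; q_2 = 0.22 × 1.00 × 0.62 = 0.1364 m³/s
w_3 = (3.91 − 0.45)/2 = 1.73 m; q_3 = 0.34 × 1.12 × 1.73 = 0.6588 m³/s
w_4 = (5.58 − 1.24)/2 = 2.17 m; q_4 = 0.41 × 1.63 × 2.17 = 1.450 m³/s
w_5 = (7.20 − 3.91)/2 = 1.645 m; q_5 = 0.34 × 1.28 × 1.645 = 0.7159 m³/s
Stations 1, 6 contribute zero (depth or velocity is 0).
Q = Σ qᵢ = 2.961 m³/s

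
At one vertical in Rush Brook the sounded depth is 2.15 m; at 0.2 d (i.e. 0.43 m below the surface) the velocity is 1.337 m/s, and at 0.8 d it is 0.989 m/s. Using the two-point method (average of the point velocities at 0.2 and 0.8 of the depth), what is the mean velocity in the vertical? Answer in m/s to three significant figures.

v̄ = (1.337 + 0.989) / 2 = 1.163 m/s

1.16 m/s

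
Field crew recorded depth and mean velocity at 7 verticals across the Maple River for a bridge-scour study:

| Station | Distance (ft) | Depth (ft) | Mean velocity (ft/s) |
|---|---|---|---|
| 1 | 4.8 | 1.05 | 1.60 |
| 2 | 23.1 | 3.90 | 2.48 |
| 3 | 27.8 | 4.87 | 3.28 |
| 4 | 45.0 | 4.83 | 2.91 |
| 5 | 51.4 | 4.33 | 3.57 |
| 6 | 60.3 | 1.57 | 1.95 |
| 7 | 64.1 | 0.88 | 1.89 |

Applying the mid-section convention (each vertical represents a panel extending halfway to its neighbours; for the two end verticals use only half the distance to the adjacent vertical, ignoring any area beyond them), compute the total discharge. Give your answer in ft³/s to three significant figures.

w_1 = (23.1 − 4.8)/2 = 9.15 ft; q_1 = 1.60 × 1.05 × 9.15 = 15.37 ft³/s
w_2 = (27.8 − 4.8)/2 = 11.5 ft; q_2 = 2.48 × 3.90 × 11.5 = 111.2 ft³/s
w_3 = (45.0 − 23.1)/2 = 10.95 ft; q_3 = 3.28 × 4.87 × 10.95 = 174.9 ft³/s
w_4 = (51.4 − 27.8)/2 = 11.8 ft; q_4 = 2.91 × 4.83 × 11.8 = 165.9 ft³/s
w_5 = (60.3 − 45.0)/2 = 7.65 ft; q_5 = 3.57 × 4.33 × 7.65 = 118.3 ft³/s
w_6 = (64.1 − 51.4)/2 = 6.35 ft; q_6 = 1.95 × 1.57 × 6.35 = 19.44 ft³/s
w_7 = (64.1 − 60.3)/2 = 1.9 ft; q_7 = 1.89 × 0.88 × 1.9 = 3.160 ft³/s
Q = Σ qᵢ = 608.2 ft³/s

608 ft³/s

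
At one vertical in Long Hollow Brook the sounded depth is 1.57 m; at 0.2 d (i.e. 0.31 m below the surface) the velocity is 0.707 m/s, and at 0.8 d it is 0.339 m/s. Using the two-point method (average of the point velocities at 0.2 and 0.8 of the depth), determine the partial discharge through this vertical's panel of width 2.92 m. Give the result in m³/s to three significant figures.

v̄ = (0.707 + 0.339) / 2 = 0.5230 m/s
q = v̄ × d × w = 0.5230 × 1.57 × 2.92 = 2.398 m³/s

2.40 m³/s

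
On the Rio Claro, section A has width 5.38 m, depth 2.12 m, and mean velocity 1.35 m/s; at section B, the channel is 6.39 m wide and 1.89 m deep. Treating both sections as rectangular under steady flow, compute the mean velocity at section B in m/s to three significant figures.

Q = A₁V₁ = (5.38×2.12) × 1.35 = 15.40 m³/s
A₂ = 6.39 × 1.89 = 12.08 m²
V₂ = Q/A₂ = 15.40/12.08 = 1.275 m/s

1.27 m/s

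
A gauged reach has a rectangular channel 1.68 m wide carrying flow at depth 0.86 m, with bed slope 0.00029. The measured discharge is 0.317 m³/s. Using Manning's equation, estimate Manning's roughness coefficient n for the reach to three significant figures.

0.0439

A = b·y = 1.68 × 0.86 = 1.445 m²
P = b + 2y = 1.68 + 2×0.86 = 3.400 m
R = A/P = 1.445/3.400 = 0.4249 m
n = (1/Q)·A·R^(2/3)·S^(1/2) = (1/0.317) × 1.445 × 0.5652 × 0.01703 = 0.04387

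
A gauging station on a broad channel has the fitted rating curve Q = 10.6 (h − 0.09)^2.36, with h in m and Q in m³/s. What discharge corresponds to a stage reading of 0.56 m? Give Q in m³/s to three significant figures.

Q = 10.6 × (0.56 − 0.09)^2.36 = 10.6 × 0.47^2.36 = 1.784 m³/s

1.78 m³/s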